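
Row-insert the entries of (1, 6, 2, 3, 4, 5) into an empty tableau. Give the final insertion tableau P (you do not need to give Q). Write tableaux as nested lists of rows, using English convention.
P = [[1, 2, 3, 4, 5], [6]]

After inserting 1: P = [[1]].
After inserting 6: P = [[1, 6]].
After inserting 2: P = [[1, 2], [6]].
After inserting 3: P = [[1, 2, 3], [6]].
After inserting 4: P = [[1, 2, 3, 4], [6]].
After inserting 5: P = [[1, 2, 3, 4, 5], [6]].

So P = [[1, 2, 3, 4, 5], [6]].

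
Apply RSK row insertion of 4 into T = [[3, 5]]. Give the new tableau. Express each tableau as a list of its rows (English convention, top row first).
In row 1, 4 replaces 5 (the leftmost entry greater than 4); 5 is bumped to row 2. 5 starts a new row 2. The new tableau is [[3, 4], [5]].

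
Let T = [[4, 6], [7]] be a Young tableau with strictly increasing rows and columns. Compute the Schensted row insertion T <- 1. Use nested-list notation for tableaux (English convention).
In row 1, 1 replaces 4 (the leftmost entry greater than 1); 4 is bumped to row 2. In row 2, 4 replaces 7 (the leftmost entry greater than 4); 7 is bumped to row 3. 7 starts a new row 3. The new tableau is [[1, 6], [4], [7]].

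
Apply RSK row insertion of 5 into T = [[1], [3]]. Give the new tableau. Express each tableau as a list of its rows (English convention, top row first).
5 is larger than every entry of row 1, so it is appended to row 1. The new tableau is [[1, 5], [3]].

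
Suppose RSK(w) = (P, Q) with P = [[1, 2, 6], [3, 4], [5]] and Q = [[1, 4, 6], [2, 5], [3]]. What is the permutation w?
Reverse the RSK construction: for i from n down to 1, find the cell of Q containing i, remove the entry at that cell from P, and reverse-bump it up through P; the value ejected from row 1 is w(i).

Step i=6: Q has 6 at row 1, column 3; remove that cell from P, ejecting 6. So w(6) = 6. P is now [[1, 2], [3, 4], [5]].
Step i=5: Q has 5 at row 2, column 2; remove 4 from row 2 of P and reverse-bump: 4 enters row 1 and ejects 2. So w(5) = 2. P is now [[1, 4], [3], [5]].
Step i=4: Q has 4 at row 1, column 2; remove that cell from P, ejecting 4. So w(4) = 4. P is now [[1], [3], [5]].
Step i=3: Q has 3 at row 3, column 1; remove 5 from row 3 of P and reverse-bump: 5 enters row 2 and ejects 3; 3 enters row 1 and ejects 1. So w(3) = 1. P is now [[3], [5]].
Step i=2: Q has 2 at row 2, column 1; remove 5 from row 2 of P and reverse-bump: 5 enters row 1 and ejects 3. So w(2) = 3. P is now [[5]].
Step i=1: Q has 1 at row 1, column 1; remove that cell from P, ejecting 5. So w(1) = 5. P is now [].

So w = 5 3 1 4 2 6.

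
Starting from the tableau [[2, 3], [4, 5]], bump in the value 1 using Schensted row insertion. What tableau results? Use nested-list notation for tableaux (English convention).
In row 1, 1 replaces 2 (the leftmost entry greater than 1); 2 is bumped to row 2. In row 2, 2 replaces 4 (the leftmost entry greater than 2); 4 is bumped to row 3. 4 starts a new row 3. The new tableau is [[1, 3], [2, 5], [4]].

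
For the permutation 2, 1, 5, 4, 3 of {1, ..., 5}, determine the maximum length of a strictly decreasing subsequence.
3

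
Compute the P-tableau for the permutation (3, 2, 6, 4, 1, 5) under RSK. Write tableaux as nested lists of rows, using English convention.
Insert 3: appended to row 1. P = [[3]].
Insert 2: 2 bumps 3 from row 1; 3 starts row 2. P = [[2], [3]].
Insert 6: appended to row 1. P = [[2, 6], [3]].
Insert 4: 4 bumps 6 from row 1; 6 appends to row 2. P = [[2, 4], [3, 6]].
Insert 1: 1 bumps 2 from row 1; 2 bumps 3 from row 2; 3 starts row 3. P = [[1, 4], [2, 6], [3]].
Insert 5: appended to row 1. P = [[1, 4, 5], [2, 6], [3]].

So P = [[1, 4, 5], [2, 6], [3]].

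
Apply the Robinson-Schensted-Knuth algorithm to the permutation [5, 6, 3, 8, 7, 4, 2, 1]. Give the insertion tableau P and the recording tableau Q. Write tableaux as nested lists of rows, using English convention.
Insert each entry of the permutation into P by Schensted row insertion, recording in Q the position of each new cell.

After inserting 5: P = [[5]].
After inserting 6: P = [[5, 6]].
After inserting 3: P = [[3, 6], [5]].
After inserting 8: P = [[3, 6, 8], [5]].
After inserting 7: P = [[3, 6, 7], [5, 8]].
After inserting 4: P = [[3, 4, 7], [5, 6], [8]].
After inserting 2: P = [[2, 4, 7], [3, 6], [5], [8]].
After inserting 1: P = [[1, 4, 7], [2, 6], [3], [5], [8]].

So P = [[1, 4, 7], [2, 6], [3], [5], [8]], Q = [[1, 2, 4], [3, 5], [6], [7], [8]].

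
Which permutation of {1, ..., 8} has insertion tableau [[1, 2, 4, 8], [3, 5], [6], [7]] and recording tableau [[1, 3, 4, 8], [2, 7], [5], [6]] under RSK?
7 1 3 6 5 2 4 8

Reverse RSK: for i = n, n-1, ..., 1, locate i in Q, remove the corresponding corner cell from P, and reverse-bump its entry up through P; the value ejected from row 1 is w(i).

So w = 7 1 3 6 5 2 4 8.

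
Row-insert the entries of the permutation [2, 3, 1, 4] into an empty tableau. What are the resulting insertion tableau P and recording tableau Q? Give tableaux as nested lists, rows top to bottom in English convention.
P = [[1, 3, 4], [2]], Q = [[1, 2, 4], [3]]

Insert each entry of the permutation into P by Schensted row insertion, recording in Q the position of each new cell.

After inserting 2: P = [[2]].
After inserting 3: P = [[2, 3]].
After inserting 1: P = [[1, 3], [2]].
After inserting 4: P = [[1, 3, 4], [2]].

So P = [[1, 3, 4], [2]], Q = [[1, 2, 4], [3]].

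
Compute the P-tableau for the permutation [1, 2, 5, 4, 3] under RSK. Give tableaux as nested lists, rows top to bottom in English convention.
P = [[1, 2, 3], [4], [5]]

Insert 1: appended to row 1. P = [[1]].
Insert 2: appended to row 1. P = [[1, 2]].
Insert 5: appended to row 1. P = [[1, 2, 5]].
Insert 4: 4 bumps 5 from row 1; 5 starts row 2. P = [[1, 2, 4], [5]].
Insert 3: 3 bumps 4 from row 1; 4 bumps 5 from row 2; 5 starts row 3. P = [[1, 2, 3], [4], [5]].

So P = [[1, 2, 3], [4], [5]].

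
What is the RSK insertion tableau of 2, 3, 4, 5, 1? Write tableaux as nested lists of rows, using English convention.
Insert 2: appended to row 1. P = [[2]].
Insert 3: appended to row 1. P = [[2, 3]].
Insert 4: appended to row 1. P = [[2, 3, 4]].
Insert 5: appended to row 1. P = [[2, 3, 4, 5]].
Insert 1: 1 bumps 2 from row 1; 2 starts row 2. P = [[1, 3, 4, 5], [2]].

So P = [[1, 3, 4, 5], [2]].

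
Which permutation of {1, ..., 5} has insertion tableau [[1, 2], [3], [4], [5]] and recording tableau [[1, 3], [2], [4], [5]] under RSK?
5 1 4 3 2

Reverse RSK: for i = n, n-1, ..., 1, locate i in Q, remove the corresponding corner cell from P, and reverse-bump its entry up through P; the value ejected from row 1 is w(i).

So w = 5 1 4 3 2.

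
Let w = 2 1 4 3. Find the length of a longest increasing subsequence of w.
2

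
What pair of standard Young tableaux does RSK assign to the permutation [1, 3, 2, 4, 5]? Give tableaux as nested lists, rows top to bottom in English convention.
P = [[1, 2, 4, 5], [3]], Q = [[1, 2, 4, 5], [3]]

Insert each entry of the permutation into P by Schensted row insertion, recording in Q the position of each new cell.

Insert 1: appended to row 1. P = [[1]].
Insert 3: appended to row 1. P = [[1, 3]].
Insert 2: 2 bumps 3 from row 1; 3 starts row 2. P = [[1, 2], [3]].
Insert 4: appended to row 1. P = [[1, 2, 4], [3]].
Insert 5: appended to row 1. P = [[1, 2, 4, 5], [3]].

So P = [[1, 2, 4, 5], [3]], Q = [[1, 2, 4, 5], [3]].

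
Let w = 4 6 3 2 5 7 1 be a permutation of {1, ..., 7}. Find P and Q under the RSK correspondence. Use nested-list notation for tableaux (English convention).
P = [[1, 5, 7], [2, 6], [3], [4]], Q = [[1, 2, 6], [3, 5], [4], [7]]

Insert each entry of the permutation into P by Schensted row insertion, recording in Q the position of each new cell.

Insert 4: appended to row 1. P = [[4]].
Insert 6: appended to row 1. P = [[4, 6]].
Insert 3: 3 bumps 4 from row 1; 4 starts row 2. P = [[3, 6], [4]].
Insert 2: 2 bumps 3 from row 1; 3 bumps 4 from row 2; 4 starts row 3. P = [[2, 6], [3], [4]].
Insert 5: 5 bumps 6 from row 1; 6 appends to row 2. P = [[2, 5], [3, 6], [4]].
Insert 7: appended to row 1. P = [[2, 5, 7], [3, 6], [4]].
Insert 1: 1 bumps 2 from row 1; 2 bumps 3 from row 2; 3 bumps 4 from row 3; 4 starts row 4. P = [[1, 5, 7], [2, 6], [3], [4]].

So P = [[1, 5, 7], [2, 6], [3], [4]], Q = [[1, 2, 6], [3, 5], [4], [7]].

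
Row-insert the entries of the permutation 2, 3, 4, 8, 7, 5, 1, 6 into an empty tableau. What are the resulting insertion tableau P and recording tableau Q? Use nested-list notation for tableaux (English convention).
P = [[1, 3, 4, 5, 6], [2], [7], [8]], Q = [[1, 2, 3, 4, 8], [5], [6], [7]]

Insert each entry of the permutation into P by Schensted row insertion, recording in Q the position of each new cell.

Insert 2: appended to row 1. P = [[2]].
Insert 3: appended to row 1. P = [[2, 3]].
Insert 4: appended to row 1. P = [[2, 3, 4]].
Insert 8: appended to row 1. P = [[2, 3, 4, 8]].
Insert 7: 7 bumps 8 from row 1; 8 starts row 2. P = [[2, 3, 4, 7], [8]].
Insert 5: 5 bumps 7 from row 1; 7 bumps 8 from row 2; 8 starts row 3. P = [[2, 3, 4, 5], [7], [8]].
Insert 1: 1 bumps 2 from row 1; 2 bumps 7 from row 2; 7 bumps 8 from row 3; 8 starts row 4. P = [[1, 3, 4, 5], [2], [7], [8]].
Insert 6: appended to row 1. P = [[1, 3, 4, 5, 6], [2], [7], [8]].

So P = [[1, 3, 4, 5, 6], [2], [7], [8]], Q = [[1, 2, 3, 4, 8], [5], [6], [7]].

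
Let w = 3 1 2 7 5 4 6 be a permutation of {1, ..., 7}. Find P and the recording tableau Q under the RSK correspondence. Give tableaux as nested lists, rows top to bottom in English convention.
Insert each entry of the permutation into P by Schensted row insertion, recording in Q the position of each new cell.

Insert 3: appended to row 1. P = [[3]].
Insert 1: 1 bumps 3 from row 1; 3 starts row 2. P = [[1], [3]].
Insert 2: appended to row 1. P = [[1, 2], [3]].
Insert 7: appended to row 1. P = [[1, 2, 7], [3]].
Insert 5: 5 bumps 7 from row 1; 7 appends to row 2. P = [[1, 2, 5], [3, 7]].
Insert 4: 4 bumps 5 from row 1; 5 bumps 7 from row 2; 7 starts row 3. P = [[1, 2, 4], [3, 5], [7]].
Insert 6: appended to row 1. P = [[1, 2, 4, 6], [3, 5], [7]].

So P = [[1, 2, 4, 6], [3, 5], [7]], Q = [[1, 3, 4, 7], [2, 5], [6]].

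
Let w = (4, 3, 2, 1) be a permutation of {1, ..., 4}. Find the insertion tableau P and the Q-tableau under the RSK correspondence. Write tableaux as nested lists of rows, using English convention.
Insert each entry of the permutation into P by Schensted row insertion, recording in Q the position of each new cell.

Insert 4: appended to row 1. P = [[4]], Q = [[1]].
Insert 3: 3 bumps 4 from row 1; 4 starts row 2. P = [[3], [4]], Q = [[1], [2]].
Insert 2: 2 bumps 3 from row 1; 3 bumps 4 from row 2; 4 starts row 3. P = [[2], [3], [4]], Q = [[1], [2], [3]].
Insert 1: 1 bumps 2 from row 1; 2 bumps 3 from row 2; 3 bumps 4 from row 3; 4 starts row 4. P = [[1], [2], [3], [4]], Q = [[1], [2], [3], [4]].

So P = [[1], [2], [3], [4]], Q = [[1], [2], [3], [4]].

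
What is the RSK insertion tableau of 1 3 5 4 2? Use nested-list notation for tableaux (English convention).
Insert 1: appended to row 1. P = [[1]].
Insert 3: appended to row 1. P = [[1, 3]].
Insert 5: appended to row 1. P = [[1, 3, 5]].
Insert 4: 4 bumps 5 from row 1; 5 starts row 2. P = [[1, 3, 4], [5]].
Insert 2: 2 bumps 3 from row 1; 3 bumps 5 from row 2; 5 starts row 3. P = [[1, 2, 4], [3], [5]].

So P = [[1, 2, 4], [3], [5]].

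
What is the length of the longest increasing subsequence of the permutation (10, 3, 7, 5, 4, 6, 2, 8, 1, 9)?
5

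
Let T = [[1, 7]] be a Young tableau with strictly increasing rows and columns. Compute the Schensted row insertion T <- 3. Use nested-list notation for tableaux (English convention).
In row 1, 3 replaces 7 (the leftmost entry greater than 3); 7 is bumped to row 2. 7 starts a new row 2. The new tableau is [[1, 3], [7]].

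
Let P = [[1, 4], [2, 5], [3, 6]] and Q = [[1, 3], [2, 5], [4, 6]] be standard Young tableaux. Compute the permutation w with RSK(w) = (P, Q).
Reverse the RSK construction: for i from n down to 1, find the cell of Q containing i, remove the entry at that cell from P, and reverse-bump it up through P; the value ejected from row 1 is w(i).

Step i=6: Q has 6 at row 3, column 2; remove 6 from row 3 of P and reverse-bump: 6 enters row 2 and ejects 5; 5 enters row 1 and ejects 4. So w(6) = 4. P is now [[1, 5], [2, 6], [3]].
Step i=5: Q has 5 at row 2, column 2; remove 6 from row 2 of P and reverse-bump: 6 enters row 1 and ejects 5. So w(5) = 5. P is now [[1, 6], [2], [3]].
Step i=4: Q has 4 at row 3, column 1; remove 3 from row 3 of P and reverse-bump: 3 enters row 2 and ejects 2; 2 enters row 1 and ejects 1. So w(4) = 1. P is now [[2, 6], [3]].
Step i=3: Q has 3 at row 1, column 2; remove that cell from P, ejecting 6. So w(3) = 6. P is now [[2], [3]].
Step i=2: Q has 2 at row 2, column 1; remove 3 from row 2 of P and reverse-bump: 3 enters row 1 and ejects 2. So w(2) = 2. P is now [[3]].
Step i=1: Q has 1 at row 1, column 1; remove that cell from P, ejecting 3. So w(1) = 3. P is now [].

So w = 3 2 6 1 5 4.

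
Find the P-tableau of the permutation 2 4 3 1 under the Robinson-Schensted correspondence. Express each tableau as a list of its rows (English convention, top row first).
P = [[1, 3], [2], [4]]

Insert 2: appended to row 1. P = [[2]].
Insert 4: appended to row 1. P = [[2, 4]].
Insert 3: 3 bumps 4 from row 1; 4 starts row 2. P = [[2, 3], [4]].
Insert 1: 1 bumps 2 from row 1; 2 bumps 4 from row 2; 4 starts row 3. P = [[1, 3], [2], [4]].

So P = [[1, 3], [2], [4]].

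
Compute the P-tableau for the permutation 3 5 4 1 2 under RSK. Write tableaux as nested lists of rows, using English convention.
P = [[1, 2], [3, 4], [5]]

Insert 3: appended to row 1. P = [[3]].
Insert 5: appended to row 1. P = [[3, 5]].
Insert 4: 4 bumps 5 from row 1; 5 starts row 2. P = [[3, 4], [5]].
Insert 1: 1 bumps 3 from row 1; 3 bumps 5 from row 2; 5 starts row 3. P = [[1, 4], [3], [5]].
Insert 2: 2 bumps 4 from row 1; 4 appends to row 2. P = [[1, 2], [3, 4], [5]].

So P = [[1, 2], [3, 4], [5]].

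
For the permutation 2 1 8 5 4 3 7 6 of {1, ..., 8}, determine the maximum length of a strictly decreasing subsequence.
4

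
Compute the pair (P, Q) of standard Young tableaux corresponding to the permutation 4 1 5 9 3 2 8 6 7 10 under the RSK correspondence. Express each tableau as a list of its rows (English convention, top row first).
Insert each entry of the permutation into P by Schensted row insertion, recording in Q the position of each new cell.

Insert 4: appended to row 1. P = [[4]].
Insert 1: 1 bumps 4 from row 1; 4 starts row 2. P = [[1], [4]].
Insert 5: appended to row 1. P = [[1, 5], [4]].
Insert 9: appended to row 1. P = [[1, 5, 9], [4]].
Insert 3: 3 bumps 5 from row 1; 5 appends to row 2. P = [[1, 3, 9], [4, 5]].
Insert 2: 2 bumps 3 from row 1; 3 bumps 4 from row 2; 4 starts row 3. P = [[1, 2, 9], [3, 5], [4]].
Insert 8: 8 bumps 9 from row 1; 9 appends to row 2. P = [[1, 2, 8], [3, 5, 9], [4]].
Insert 6: 6 bumps 8 from row 1; 8 bumps 9 from row 2; 9 appends to row 3. P = [[1, 2, 6], [3, 5, 8], [4, 9]].
Insert 7: appended to row 1. P = [[1, 2, 6, 7], [3, 5, 8], [4, 9]].
Insert 10: appended to row 1. P = [[1, 2, 6, 7, 10], [3, 5, 8], [4, 9]].

So P = [[1, 2, 6, 7, 10], [3, 5, 8], [4, 9]], Q = [[1, 3, 4, 9, 10], [2, 5, 7], [6, 8]].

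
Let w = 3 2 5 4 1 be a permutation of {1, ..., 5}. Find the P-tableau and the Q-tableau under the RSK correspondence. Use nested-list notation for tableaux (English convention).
P = [[1, 4], [2, 5], [3]], Q = [[1, 3], [2, 4], [5]]

Insert each entry of the permutation into P by Schensted row insertion, recording in Q the position of each new cell.

Insert 3: appended to row 1. P = [[3]].
Insert 2: 2 bumps 3 from row 1; 3 starts row 2. P = [[2], [3]].
Insert 5: appended to row 1. P = [[2, 5], [3]].
Insert 4: 4 bumps 5 from row 1; 5 appends to row 2. P = [[2, 4], [3, 5]].
Insert 1: 1 bumps 2 from row 1; 2 bumps 3 from row 2; 3 starts row 3. P = [[1, 4], [2, 5], [3]].

So P = [[1, 4], [2, 5], [3]], Q = [[1, 3], [2, 4], [5]].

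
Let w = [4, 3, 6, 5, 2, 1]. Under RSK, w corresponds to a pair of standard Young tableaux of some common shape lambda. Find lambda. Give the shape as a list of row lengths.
[2, 2, 1, 1]

Row-insert each entry into an empty tableau.

After inserting 4: P = [[4]].
After inserting 3: P = [[3], [4]].
After inserting 6: P = [[3, 6], [4]].
After inserting 5: P = [[3, 5], [4, 6]].
After inserting 2: P = [[2, 5], [3, 6], [4]].
After inserting 1: P = [[1, 5], [2, 6], [3], [4]].

The final insertion tableau P = [[1, 5], [2, 6], [3], [4]] has shape [2, 2, 1, 1].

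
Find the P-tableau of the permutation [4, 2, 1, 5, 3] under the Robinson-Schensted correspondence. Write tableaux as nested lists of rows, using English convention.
P = [[1, 3], [2, 5], [4]]

Insert 4: appended to row 1. P = [[4]].
Insert 2: 2 bumps 4 from row 1; 4 starts row 2. P = [[2], [4]].
Insert 1: 1 bumps 2 from row 1; 2 bumps 4 from row 2; 4 starts row 3. P = [[1], [2], [4]].
Insert 5: appended to row 1. P = [[1, 5], [2], [4]].
Insert 3: 3 bumps 5 from row 1; 5 appends to row 2. P = [[1, 3], [2, 5], [4]].

So P = [[1, 3], [2, 5], [4]].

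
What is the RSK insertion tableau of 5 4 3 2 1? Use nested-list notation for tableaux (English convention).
Insert 5: appended to row 1. P = [[5]].
Insert 4: 4 bumps 5 from row 1; 5 starts row 2. P = [[4], [5]].
Insert 3: 3 bumps 4 from row 1; 4 bumps 5 from row 2; 5 starts row 3. P = [[3], [4], [5]].
Insert 2: 2 bumps 3 from row 1; 3 bumps 4 from row 2; 4 bumps 5 from row 3; 5 starts row 4. P = [[2], [3], [4], [5]].
Insert 1: 1 bumps 2 from row 1; 2 bumps 3 from row 2; 3 bumps 4 from row 3; 4 bumps 5 from row 4; 5 starts row 5. P = [[1], [2], [3], [4], [5]].

So P = [[1], [2], [3], [4], [5]].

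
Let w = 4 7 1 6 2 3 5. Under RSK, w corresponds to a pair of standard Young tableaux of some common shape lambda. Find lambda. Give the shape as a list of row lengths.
Row-insert each entry into an empty tableau.

After inserting 4: P = [[4]].
After inserting 7: P = [[4, 7]].
After inserting 1: P = [[1, 7], [4]].
After inserting 6: P = [[1, 6], [4, 7]].
After inserting 2: P = [[1, 2], [4, 6], [7]].
After inserting 3: P = [[1, 2, 3], [4, 6], [7]].
After inserting 5: P = [[1, 2, 3, 5], [4, 6], [7]].

The final insertion tableau P = [[1, 2, 3, 5], [4, 6], [7]] has shape [4, 2, 1].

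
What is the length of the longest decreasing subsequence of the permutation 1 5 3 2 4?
3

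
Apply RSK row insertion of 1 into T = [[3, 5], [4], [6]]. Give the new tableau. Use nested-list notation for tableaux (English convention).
[[1, 5], [3], [4], [6]]

In row 1, 1 replaces 3 (the leftmost entry greater than 1); 3 is bumped to row 2. In row 2, 3 replaces 4 (the leftmost entry greater than 3); 4 is bumped to row 3. In row 3, 4 replaces 6 (the leftmost entry greater than 4); 6 is bumped to row 4. 6 starts a new row 4. The new tableau is [[1, 5], [3], [4], [6]].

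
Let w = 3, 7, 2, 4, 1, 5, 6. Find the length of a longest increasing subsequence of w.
4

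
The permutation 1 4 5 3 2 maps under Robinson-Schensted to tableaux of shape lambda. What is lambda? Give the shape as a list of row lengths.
Row-insert each entry into an empty tableau.

After inserting 1: P = [[1]].
After inserting 4: P = [[1, 4]].
After inserting 5: P = [[1, 4, 5]].
After inserting 3: P = [[1, 3, 5], [4]].
After inserting 2: P = [[1, 2, 5], [3], [4]].

The final insertion tableau P = [[1, 2, 5], [3], [4]] has shape [3, 1, 1].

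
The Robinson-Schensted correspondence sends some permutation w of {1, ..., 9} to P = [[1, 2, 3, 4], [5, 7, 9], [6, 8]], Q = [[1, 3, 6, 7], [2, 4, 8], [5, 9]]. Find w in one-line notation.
6 1 8 5 2 3 9 7 4

Reverse the RSK construction: for i from n down to 1, find the cell of Q containing i, remove the entry at that cell from P, and reverse-bump it up through P; the value ejected from row 1 is w(i).

Step i=9: Q has 9 at row 3, column 2; remove 8 from row 3 of P and reverse-bump: 8 enters row 2 and ejects 7; 7 enters row 1 and ejects 4. So w(9) = 4. P is now [[1, 2, 3, 7], [5, 8, 9], [6]].
Step i=8: Q has 8 at row 2, column 3; remove 9 from row 2 of P and reverse-bump: 9 enters row 1 and ejects 7. So w(8) = 7. P is now [[1, 2, 3, 9], [5, 8], [6]].
Step i=7: Q has 7 at row 1, column 4; remove that cell from P, ejecting 9. So w(7) = 9. P is now [[1, 2, 3], [5, 8], [6]].
Step i=6: Q has 6 at row 1, column 3; remove that cell from P, ejecting 3. So w(6) = 3. P is now [[1, 2], [5, 8], [6]].
Step i=5: Q has 5 at row 3, column 1; remove 6 from row 3 of P and reverse-bump: 6 enters row 2 and ejects 5; 5 enters row 1 and ejects 2. So w(5) = 2. P is now [[1, 5], [6, 8]].
Step i=4: Q has 4 at row 2, column 2; remove 8 from row 2 of P and reverse-bump: 8 enters row 1 and ejects 5. So w(4) = 5. P is now [[1, 8], [6]].
Step i=3: Q has 3 at row 1, column 2; remove that cell from P, ejecting 8. So w(3) = 8. P is now [[1], [6]].
Step i=2: Q has 2 at row 2, column 1; remove 6 from row 2 of P and reverse-bump: 6 enters row 1 and ejects 1. So w(2) = 1. P is now [[6]].
Step i=1: Q has 1 at row 1, column 1; remove that cell from P, ejecting 6. So w(1) = 6. P is now [].

So w = 6 1 8 5 2 3 9 7 4.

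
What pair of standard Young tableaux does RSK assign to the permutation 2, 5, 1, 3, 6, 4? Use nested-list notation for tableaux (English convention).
Insert each entry of the permutation into P by Schensted row insertion, recording in Q the position of each new cell.

After inserting 2: P = [[2]].
After inserting 5: P = [[2, 5]].
After inserting 1: P = [[1, 5], [2]].
After inserting 3: P = [[1, 3], [2, 5]].
After inserting 6: P = [[1, 3, 6], [2, 5]].
After inserting 4: P = [[1, 3, 4], [2, 5, 6]].

So P = [[1, 3, 4], [2, 5, 6]], Q = [[1, 2, 5], [3, 4, 6]].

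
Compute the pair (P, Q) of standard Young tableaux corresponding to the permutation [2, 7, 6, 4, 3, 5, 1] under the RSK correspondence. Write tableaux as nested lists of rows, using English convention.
P = [[1, 3, 5], [2], [4], [6], [7]], Q = [[1, 2, 6], [3], [4], [5], [7]]

Insert each entry of the permutation into P by Schensted row insertion, recording in Q the position of each new cell.

Insert 2: appended to row 1. P = [[2]].
Insert 7: appended to row 1. P = [[2, 7]].
Insert 6: 6 bumps 7 from row 1; 7 starts row 2. P = [[2, 6], [7]].
Insert 4: 4 bumps 6 from row 1; 6 bumps 7 from row 2; 7 starts row 3. P = [[2, 4], [6], [7]].
Insert 3: 3 bumps 4 from row 1; 4 bumps 6 from row 2; 6 bumps 7 from row 3; 7 starts row 4. P = [[2, 3], [4], [6], [7]].
Insert 5: appended to row 1. P = [[2, 3, 5], [4], [6], [7]].
Insert 1: 1 bumps 2 from row 1; 2 bumps 4 from row 2; 4 bumps 6 from row 3; 6 bumps 7 from row 4; 7 starts row 5. P = [[1, 3, 5], [2], [4], [6], [7]].

So P = [[1, 3, 5], [2], [4], [6], [7]], Q = [[1, 2, 6], [3], [4], [5], [7]].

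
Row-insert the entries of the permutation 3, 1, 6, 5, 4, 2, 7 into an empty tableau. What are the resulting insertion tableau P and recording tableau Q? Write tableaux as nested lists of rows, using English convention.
Insert each entry of the permutation into P by Schensted row insertion, recording in Q the position of each new cell.

Insert 3: appended to row 1. P = [[3]].
Insert 1: 1 bumps 3 from row 1; 3 starts row 2. P = [[1], [3]].
Insert 6: appended to row 1. P = [[1, 6], [3]].
Insert 5: 5 bumps 6 from row 1; 6 appends to row 2. P = [[1, 5], [3, 6]].
Insert 4: 4 bumps 5 from row 1; 5 bumps 6 from row 2; 6 starts row 3. P = [[1, 4], [3, 5], [6]].
Insert 2: 2 bumps 4 from row 1; 4 bumps 5 from row 2; 5 bumps 6 from row 3; 6 starts row 4. P = [[1, 2], [3, 4], [5], [6]].
Insert 7: appended to row 1. P = [[1, 2, 7], [3, 4], [5], [6]].

So P = [[1, 2, 7], [3, 4], [5], [6]], Q = [[1, 3, 7], [2, 4], [5], [6]].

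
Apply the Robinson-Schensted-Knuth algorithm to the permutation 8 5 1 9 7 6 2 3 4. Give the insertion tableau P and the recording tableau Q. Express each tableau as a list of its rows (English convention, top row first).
P = [[1, 2, 3, 4], [5, 6], [7, 9], [8]], Q = [[1, 4, 8, 9], [2, 5], [3, 6], [7]]

Insert each entry of the permutation into P by Schensted row insertion, recording in Q the position of each new cell.

Insert 8: appended to row 1. P = [[8]].
Insert 5: 5 bumps 8 from row 1; 8 starts row 2. P = [[5], [8]].
Insert 1: 1 bumps 5 from row 1; 5 bumps 8 from row 2; 8 starts row 3. P = [[1], [5], [8]].
Insert 9: appended to row 1. P = [[1, 9], [5], [8]].
Insert 7: 7 bumps 9 from row 1; 9 appends to row 2. P = [[1, 7], [5, 9], [8]].
Insert 6: 6 bumps 7 from row 1; 7 bumps 9 from row 2; 9 appends to row 3. P = [[1, 6], [5, 7], [8, 9]].
Insert 2: 2 bumps 6 from row 1; 6 bumps 7 from row 2; 7 bumps 8 from row 3; 8 starts row 4. P = [[1, 2], [5, 6], [7, 9], [8]].
Insert 3: appended to row 1. P = [[1, 2, 3], [5, 6], [7, 9], [8]].
Insert 4: appended to row 1. P = [[1, 2, 3, 4], [5, 6], [7, 9], [8]].

So P = [[1, 2, 3, 4], [5, 6], [7, 9], [8]], Q = [[1, 4, 8, 9], [2, 5], [3, 6], [7]].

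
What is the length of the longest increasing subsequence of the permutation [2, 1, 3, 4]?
3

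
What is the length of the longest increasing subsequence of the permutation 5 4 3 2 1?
1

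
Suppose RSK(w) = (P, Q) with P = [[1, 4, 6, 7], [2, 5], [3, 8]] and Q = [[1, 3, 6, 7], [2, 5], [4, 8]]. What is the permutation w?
3 2 8 1 5 6 7 4

Reverse RSK: for i = n, n-1, ..., 1, locate i in Q, remove the corresponding corner cell from P, and reverse-bump its entry up through P; the value ejected from row 1 is w(i).

So w = 3 2 8 1 5 6 7 4.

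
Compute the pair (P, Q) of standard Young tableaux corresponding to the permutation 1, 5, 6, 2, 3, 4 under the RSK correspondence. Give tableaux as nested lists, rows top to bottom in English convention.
P = [[1, 2, 3, 4], [5, 6]], Q = [[1, 2, 3, 6], [4, 5]]

Insert each entry of the permutation into P by Schensted row insertion, recording in Q the position of each new cell.

Insert 1: appended to row 1. P = [[1]].
Insert 5: appended to row 1. P = [[1, 5]].
Insert 6: appended to row 1. P = [[1, 5, 6]].
Insert 2: 2 bumps 5 from row 1; 5 starts row 2. P = [[1, 2, 6], [5]].
Insert 3: 3 bumps 6 from row 1; 6 appends to row 2. P = [[1, 2, 3], [5, 6]].
Insert 4: appended to row 1. P = [[1, 2, 3, 4], [5, 6]].

So P = [[1, 2, 3, 4], [5, 6]], Q = [[1, 2, 3, 6], [4, 5]].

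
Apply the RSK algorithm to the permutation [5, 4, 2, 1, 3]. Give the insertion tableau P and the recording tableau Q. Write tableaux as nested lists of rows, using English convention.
Insert each entry of the permutation into P by Schensted row insertion, recording in Q the position of each new cell.

After inserting 5: P = [[5]].
After inserting 4: P = [[4], [5]].
After inserting 2: P = [[2], [4], [5]].
After inserting 1: P = [[1], [2], [4], [5]].
After inserting 3: P = [[1, 3], [2], [4], [5]].

So P = [[1, 3], [2], [4], [5]], Q = [[1, 5], [2], [3], [4]].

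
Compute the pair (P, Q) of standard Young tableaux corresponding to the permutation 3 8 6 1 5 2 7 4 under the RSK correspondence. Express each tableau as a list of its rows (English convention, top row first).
Insert each entry of the permutation into P by Schensted row insertion, recording in Q the position of each new cell.

Insert 3: appended to row 1. P = [[3]].
Insert 8: appended to row 1. P = [[3, 8]].
Insert 6: 6 bumps 8 from row 1; 8 starts row 2. P = [[3, 6], [8]].
Insert 1: 1 bumps 3 from row 1; 3 bumps 8 from row 2; 8 starts row 3. P = [[1, 6], [3], [8]].
Insert 5: 5 bumps 6 from row 1; 6 appends to row 2. P = [[1, 5], [3, 6], [8]].
Insert 2: 2 bumps 5 from row 1; 5 bumps 6 from row 2; 6 bumps 8 from row 3; 8 starts row 4. P = [[1, 2], [3, 5], [6], [8]].
Insert 7: appended to row 1. P = [[1, 2, 7], [3, 5], [6], [8]].
Insert 4: 4 bumps 7 from row 1; 7 appends to row 2. P = [[1, 2, 4], [3, 5, 7], [6], [8]].

So P = [[1, 2, 4], [3, 5, 7], [6], [8]], Q = [[1, 2, 7], [3, 5, 8], [4], [6]].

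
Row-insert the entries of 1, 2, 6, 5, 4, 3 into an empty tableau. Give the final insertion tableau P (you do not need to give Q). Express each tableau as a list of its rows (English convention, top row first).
Insert 1: appended to row 1. P = [[1]].
Insert 2: appended to row 1. P = [[1, 2]].
Insert 6: appended to row 1. P = [[1, 2, 6]].
Insert 5: 5 bumps 6 from row 1; 6 starts row 2. P = [[1, 2, 5], [6]].
Insert 4: 4 bumps 5 from row 1; 5 bumps 6 from row 2; 6 starts row 3. P = [[1, 2, 4], [5], [6]].
Insert 3: 3 bumps 4 from row 1; 4 bumps 5 from row 2; 5 bumps 6 from row 3; 6 starts row 4. P = [[1, 2, 3], [4], [5], [6]].

So P = [[1, 2, 3], [4], [5], [6]].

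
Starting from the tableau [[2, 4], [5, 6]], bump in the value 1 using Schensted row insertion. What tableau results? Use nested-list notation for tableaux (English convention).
In row 1, 1 replaces 2 (the leftmost entry greater than 1); 2 is bumped to row 2. In row 2, 2 replaces 5 (the leftmost entry greater than 2); 5 is bumped to row 3. 5 starts a new row 3. The new tableau is [[1, 4], [2, 6], [5]].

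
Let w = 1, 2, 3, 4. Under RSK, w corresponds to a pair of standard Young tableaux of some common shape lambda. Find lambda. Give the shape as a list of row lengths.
[4]

Row-insert each entry into an empty tableau.

After inserting 1: P = [[1]].
After inserting 2: P = [[1, 2]].
After inserting 3: P = [[1, 2, 3]].
After inserting 4: P = [[1, 2, 3, 4]].

The final insertion tableau P = [[1, 2, 3, 4]] has shape [4].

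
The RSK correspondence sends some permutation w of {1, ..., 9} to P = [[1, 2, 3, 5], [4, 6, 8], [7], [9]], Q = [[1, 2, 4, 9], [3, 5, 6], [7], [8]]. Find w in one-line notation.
4 7 1 9 2 8 6 3 5

Reverse the RSK construction: for i from n down to 1, find the cell of Q containing i, remove the entry at that cell from P, and reverse-bump it up through P; the value ejected from row 1 is w(i).

Step i=9: Q has 9 at row 1, column 4; remove that cell from P, ejecting 5. So w(9) = 5. P is now [[1, 2, 3], [4, 6, 8], [7], [9]].
Step i=8: Q has 8 at row 4, column 1; remove 9 from row 4 of P and reverse-bump: 9 enters row 3 and ejects 7; 7 enters row 2 and ejects 6; 6 enters row 1 and ejects 3. So w(8) = 3. P is now [[1, 2, 6], [4, 7, 8], [9]].
Step i=7: Q has 7 at row 3, column 1; remove 9 from row 3 of P and reverse-bump: 9 enters row 2 and ejects 8; 8 enters row 1 and ejects 6. So w(7) = 6. P is now [[1, 2, 8], [4, 7, 9]].
Step i=6: Q has 6 at row 2, column 3; remove 9 from row 2 of P and reverse-bump: 9 enters row 1 and ejects 8. So w(6) = 8. P is now [[1, 2, 9], [4, 7]].
Step i=5: Q has 5 at row 2, column 2; remove 7 from row 2 of P and reverse-bump: 7 enters row 1 and ejects 2. So w(5) = 2. P is now [[1, 7, 9], [4]].
Step i=4: Q has 4 at row 1, column 3; remove that cell from P, ejecting 9. So w(4) = 9. P is now [[1, 7], [4]].
Step i=3: Q has 3 at row 2, column 1; remove 4 from row 2 of P and reverse-bump: 4 enters row 1 and ejects 1. So w(3) = 1. P is now [[4, 7]].
Step i=2: Q has 2 at row 1, column 2; remove that cell from P, ejecting 7. So w(2) = 7. P is now [[4]].
Step i=1: Q has 1 at row 1, column 1; remove that cell from P, ejecting 4. So w(1) = 4. P is now [].

So w = 4 7 1 9 2 8 6 3 5.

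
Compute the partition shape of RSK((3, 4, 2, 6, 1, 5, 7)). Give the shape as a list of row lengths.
Row-insert each entry into an empty tableau.

After inserting 3: P = [[3]].
After inserting 4: P = [[3, 4]].
After inserting 2: P = [[2, 4], [3]].
After inserting 6: P = [[2, 4, 6], [3]].
After inserting 1: P = [[1, 4, 6], [2], [3]].
After inserting 5: P = [[1, 4, 5], [2, 6], [3]].
After inserting 7: P = [[1, 4, 5, 7], [2, 6], [3]].

The final insertion tableau P = [[1, 4, 5, 7], [2, 6], [3]] has shape [4, 2, 1].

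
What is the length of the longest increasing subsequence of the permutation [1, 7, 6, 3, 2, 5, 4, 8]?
4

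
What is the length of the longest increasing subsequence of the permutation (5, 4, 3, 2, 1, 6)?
2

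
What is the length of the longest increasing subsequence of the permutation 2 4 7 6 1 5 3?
3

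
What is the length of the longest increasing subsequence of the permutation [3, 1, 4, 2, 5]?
3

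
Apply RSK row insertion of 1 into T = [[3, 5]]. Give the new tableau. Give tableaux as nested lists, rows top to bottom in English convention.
[[1, 5], [3]]

In row 1, 1 replaces 3 (the leftmost entry greater than 1); 3 is bumped to row 2. 3 starts a new row 2. The new tableau is [[1, 5], [3]].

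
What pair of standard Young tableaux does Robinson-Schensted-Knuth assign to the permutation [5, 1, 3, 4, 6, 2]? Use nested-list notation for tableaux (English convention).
Insert each entry of the permutation into P by Schensted row insertion, recording in Q the position of each new cell.

After inserting 5: P = [[5]].
After inserting 1: P = [[1], [5]].
After inserting 3: P = [[1, 3], [5]].
After inserting 4: P = [[1, 3, 4], [5]].
After inserting 6: P = [[1, 3, 4, 6], [5]].
After inserting 2: P = [[1, 2, 4, 6], [3], [5]].

So P = [[1, 2, 4, 6], [3], [5]], Q = [[1, 3, 4, 5], [2], [6]].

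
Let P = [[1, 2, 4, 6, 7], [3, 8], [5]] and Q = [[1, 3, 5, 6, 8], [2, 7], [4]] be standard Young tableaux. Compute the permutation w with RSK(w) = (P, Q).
Reverse the RSK construction: for i from n down to 1, find the cell of Q containing i, remove the entry at that cell from P, and reverse-bump it up through P; the value ejected from row 1 is w(i).

Step i=8: Q has 8 at row 1, column 5; remove that cell from P, ejecting 7. So w(8) = 7. P is now [[1, 2, 4, 6], [3, 8], [5]].
Step i=7: Q has 7 at row 2, column 2; remove 8 from row 2 of P and reverse-bump: 8 enters row 1 and ejects 6. So w(7) = 6. P is now [[1, 2, 4, 8], [3], [5]].
Step i=6: Q has 6 at row 1, column 4; remove that cell from P, ejecting 8. So w(6) = 8. P is now [[1, 2, 4], [3], [5]].
Step i=5: Q has 5 at row 1, column 3; remove that cell from P, ejecting 4. So w(5) = 4. P is now [[1, 2], [3], [5]].
Step i=4: Q has 4 at row 3, column 1; remove 5 from row 3 of P and reverse-bump: 5 enters row 2 and ejects 3; 3 enters row 1 and ejects 2. So w(4) = 2. P is now [[1, 3], [5]].
Step i=3: Q has 3 at row 1, column 2; remove that cell from P, ejecting 3. So w(3) = 3. P is now [[1], [5]].
Step i=2: Q has 2 at row 2, column 1; remove 5 from row 2 of P and reverse-bump: 5 enters row 1 and ejects 1. So w(2) = 1. P is now [[5]].
Step i=1: Q has 1 at row 1, column 1; remove that cell from P, ejecting 5. So w(1) = 5. P is now [].

So w = 5 1 3 2 4 8 6 7.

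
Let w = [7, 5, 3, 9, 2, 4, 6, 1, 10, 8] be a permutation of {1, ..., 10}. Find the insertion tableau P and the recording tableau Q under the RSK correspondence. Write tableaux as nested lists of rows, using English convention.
P = [[1, 4, 6, 8], [2, 9, 10], [3], [5], [7]], Q = [[1, 4, 7, 9], [2, 6, 10], [3], [5], [8]]

Insert each entry of the permutation into P by Schensted row insertion, recording in Q the position of each new cell.

Insert 7: appended to row 1. P = [[7]], Q = [[1]].
Insert 5: 5 bumps 7 from row 1; 7 starts row 2. P = [[5], [7]], Q = [[1], [2]].
Insert 3: 3 bumps 5 from row 1; 5 bumps 7 from row 2; 7 starts row 3. P = [[3], [5], [7]], Q = [[1], [2], [3]].
Insert 9: appended to row 1. P = [[3, 9], [5], [7]], Q = [[1, 4], [2], [3]].
Insert 2: 2 bumps 3 from row 1; 3 bumps 5 from row 2; 5 bumps 7 from row 3; 7 starts row 4. P = [[2, 9], [3], [5], [7]], Q = [[1, 4], [2], [3], [5]].
Insert 4: 4 bumps 9 from row 1; 9 appends to row 2. P = [[2, 4], [3, 9], [5], [7]], Q = [[1, 4], [2, 6], [3], [5]].
Insert 6: appended to row 1. P = [[2, 4, 6], [3, 9], [5], [7]], Q = [[1, 4, 7], [2, 6], [3], [5]].
Insert 1: 1 bumps 2 from row 1; 2 bumps 3 from row 2; 3 bumps 5 from row 3; 5 bumps 7 from row 4; 7 starts row 5. P = [[1, 4, 6], [2, 9], [3], [5], [7]], Q = [[1, 4, 7], [2, 6], [3], [5], [8]].
Insert 10: appended to row 1. P = [[1, 4, 6, 10], [2, 9], [3], [5], [7]], Q = [[1, 4, 7, 9], [2, 6], [3], [5], [8]].
Insert 8: 8 bumps 10 from row 1; 10 appends to row 2. P = [[1, 4, 6, 8], [2, 9, 10], [3], [5], [7]], Q = [[1, 4, 7, 9], [2, 6, 10], [3], [5], [8]].

So P = [[1, 4, 6, 8], [2, 9, 10], [3], [5], [7]], Q = [[1, 4, 7, 9], [2, 6, 10], [3], [5], [8]].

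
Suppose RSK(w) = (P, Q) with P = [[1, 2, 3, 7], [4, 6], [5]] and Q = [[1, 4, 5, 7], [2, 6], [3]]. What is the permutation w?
Reverse the RSK construction: for i from n down to 1, find the cell of Q containing i, remove the entry at that cell from P, and reverse-bump it up through P; the value ejected from row 1 is w(i).

Step i=7: Q has 7 at row 1, column 4; remove that cell from P, ejecting 7. So w(7) = 7. P is now [[1, 2, 3], [4, 6], [5]].
Step i=6: Q has 6 at row 2, column 2; remove 6 from row 2 of P and reverse-bump: 6 enters row 1 and ejects 3. So w(6) = 3. P is now [[1, 2, 6], [4], [5]].
Step i=5: Q has 5 at row 1, column 3; remove that cell from P, ejecting 6. So w(5) = 6. P is now [[1, 2], [4], [5]].
Step i=4: Q has 4 at row 1, column 2; remove that cell from P, ejecting 2. So w(4) = 2. P is now [[1], [4], [5]].
Step i=3: Q has 3 at row 3, column 1; remove 5 from row 3 of P and reverse-bump: 5 enters row 2 and ejects 4; 4 enters row 1 and ejects 1. So w(3) = 1. P is now [[4], [5]].
Step i=2: Q has 2 at row 2, column 1; remove 5 from row 2 of P and reverse-bump: 5 enters row 1 and ejects 4. So w(2) = 4. P is now [[5]].
Step i=1: Q has 1 at row 1, column 1; remove that cell from P, ejecting 5. So w(1) = 5. P is now [].

So w = 5 4 1 2 6 3 7.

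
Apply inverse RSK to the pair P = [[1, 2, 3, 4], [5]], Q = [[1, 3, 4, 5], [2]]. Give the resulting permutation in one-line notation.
Reverse the RSK construction: for i from n down to 1, find the cell of Q containing i, remove the entry at that cell from P, and reverse-bump it up through P; the value ejected from row 1 is w(i).

Step i=5: Q has 5 at row 1, column 4; remove that cell from P, ejecting 4. So w(5) = 4. P is now [[1, 2, 3], [5]].
Step i=4: Q has 4 at row 1, column 3; remove that cell from P, ejecting 3. So w(4) = 3. P is now [[1, 2], [5]].
Step i=3: Q has 3 at row 1, column 2; remove that cell from P, ejecting 2. So w(3) = 2. P is now [[1], [5]].
Step i=2: Q has 2 at row 2, column 1; remove 5 from row 2 of P and reverse-bump: 5 enters row 1 and ejects 1. So w(2) = 1. P is now [[5]].
Step i=1: Q has 1 at row 1, column 1; remove that cell from P, ejecting 5. So w(1) = 5. P is now [].

So w = 5 1 2 3 4.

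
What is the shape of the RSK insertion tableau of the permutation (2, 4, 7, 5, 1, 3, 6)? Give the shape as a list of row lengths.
[4, 2, 1]

Row-insert each entry into an empty tableau.

After inserting 2: P = [[2]].
After inserting 4: P = [[2, 4]].
After inserting 7: P = [[2, 4, 7]].
After inserting 5: P = [[2, 4, 5], [7]].
After inserting 1: P = [[1, 4, 5], [2], [7]].
After inserting 3: P = [[1, 3, 5], [2, 4], [7]].
After inserting 6: P = [[1, 3, 5, 6], [2, 4], [7]].

The final insertion tableau P = [[1, 3, 5, 6], [2, 4], [7]] has shape [4, 2, 1].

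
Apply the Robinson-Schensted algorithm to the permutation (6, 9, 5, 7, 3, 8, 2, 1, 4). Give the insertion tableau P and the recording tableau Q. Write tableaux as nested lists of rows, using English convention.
Insert each entry of the permutation into P by Schensted row insertion, recording in Q the position of each new cell.

Insert 6: appended to row 1. P = [[6]].
Insert 9: appended to row 1. P = [[6, 9]].
Insert 5: 5 bumps 6 from row 1; 6 starts row 2. P = [[5, 9], [6]].
Insert 7: 7 bumps 9 from row 1; 9 appends to row 2. P = [[5, 7], [6, 9]].
Insert 3: 3 bumps 5 from row 1; 5 bumps 6 from row 2; 6 starts row 3. P = [[3, 7], [5, 9], [6]].
Insert 8: appended to row 1. P = [[3, 7, 8], [5, 9], [6]].
Insert 2: 2 bumps 3 from row 1; 3 bumps 5 from row 2; 5 bumps 6 from row 3; 6 starts row 4. P = [[2, 7, 8], [3, 9], [5], [6]].
Insert 1: 1 bumps 2 from row 1; 2 bumps 3 from row 2; 3 bumps 5 from row 3; 5 bumps 6 from row 4; 6 starts row 5. P = [[1, 7, 8], [2, 9], [3], [5], [6]].
Insert 4: 4 bumps 7 from row 1; 7 bumps 9 from row 2; 9 appends to row 3. P = [[1, 4, 8], [2, 7], [3, 9], [5], [6]].

So P = [[1, 4, 8], [2, 7], [3, 9], [5], [6]], Q = [[1, 2, 6], [3, 4], [5, 9], [7], [8]].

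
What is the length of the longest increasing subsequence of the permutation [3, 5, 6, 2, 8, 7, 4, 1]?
4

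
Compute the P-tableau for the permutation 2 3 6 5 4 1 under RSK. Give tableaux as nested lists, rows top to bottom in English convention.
Insert 2: appended to row 1. P = [[2]].
Insert 3: appended to row 1. P = [[2, 3]].
Insert 6: appended to row 1. P = [[2, 3, 6]].
Insert 5: 5 bumps 6 from row 1; 6 starts row 2. P = [[2, 3, 5], [6]].
Insert 4: 4 bumps 5 from row 1; 5 bumps 6 from row 2; 6 starts row 3. P = [[2, 3, 4], [5], [6]].
Insert 1: 1 bumps 2 from row 1; 2 bumps 5 from row 2; 5 bumps 6 from row 3; 6 starts row 4. P = [[1, 3, 4], [2], [5], [6]].

So P = [[1, 3, 4], [2], [5], [6]].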